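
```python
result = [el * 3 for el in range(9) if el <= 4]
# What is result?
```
Trace:
  el=0
  el=1
  el=2
  el=3
  el=4
  el=5
  el=6
  el=7
  el=8
  result=[0, 3, 6, 9, 12]

Final answer: [0, 3, 6, 9, 12]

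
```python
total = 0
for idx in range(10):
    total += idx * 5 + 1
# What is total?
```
Trace:
  total=0
  total=1, idx=0
  total=7, idx=1
  total=18, idx=2
  total=34, idx=3
  total=55, idx=4
  total=81, idx=5
  total=112, idx=6
  total=148, idx=7
  total=189, idx=8
  total=235, idx=9

Final answer: 235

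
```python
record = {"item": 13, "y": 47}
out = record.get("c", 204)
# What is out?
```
Trace:
  record={'item': 13, 'y': 47}
  record={'item': 13, 'y': 47}, out=204

Final answer: 204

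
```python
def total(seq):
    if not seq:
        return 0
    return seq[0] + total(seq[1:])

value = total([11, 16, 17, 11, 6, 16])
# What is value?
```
Call trace:
total(seq=[11, 16, 17, 11, 6, 16])
  total(seq=[16, 17, 11, 6, 16])
    total(seq=[17, 11, 6, 16])
      total(seq=[11, 6, 16])
        total(seq=[6, 16])
          total(seq=[16])
            total(seq=[])
            -> return 0
          -> return 16
        -> return 22
      -> return 33
    -> return 50
  -> return 66
-> return 77

Final answer: 77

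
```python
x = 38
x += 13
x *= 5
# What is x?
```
Trace:
  x=38
  x=51
  x=255

Final answer: 255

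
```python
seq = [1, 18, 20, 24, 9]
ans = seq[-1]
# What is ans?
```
Trace:
  seq=[1, 18, 20, 24, 9]
  seq=[1, 18, 20, 24, 9], ans=9

Final answer: 9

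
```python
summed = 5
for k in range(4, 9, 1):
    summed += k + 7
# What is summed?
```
Trace:
  summed=5
  summed=16, k=4
  summed=28, k=5
  summed=41, k=6
  summed=55, k=7
  summed=70, k=8

Final answer: 70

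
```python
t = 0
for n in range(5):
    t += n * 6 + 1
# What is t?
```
Trace:
  t=0
  t=1, n=0
  t=8, n=1
  t=21, n=2
  t=40, n=3
  t=65, n=4

Final answer: 65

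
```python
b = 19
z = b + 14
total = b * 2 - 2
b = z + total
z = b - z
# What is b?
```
Trace:
  b=19
  b=19, z=33
  b=19, z=33, total=36
  b=69, z=33, total=36
  b=69, z=36, total=36

Final answer: 69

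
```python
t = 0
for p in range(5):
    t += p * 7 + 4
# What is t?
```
Trace:
  t=0
  t=4, p=0
  t=15, p=1
  t=33, p=2
  t=58, p=3
  t=90, p=4

Final answer: 90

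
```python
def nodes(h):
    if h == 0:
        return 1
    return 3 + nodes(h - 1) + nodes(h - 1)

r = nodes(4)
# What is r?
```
Call trace (a repeated sub-call is expanded the first time; later identical calls just restate its return value):
nodes(h=4)
  nodes(h=3)
    nodes(h=2)
      nodes(h=1)
        nodes(h=0)
        -> return 1
        nodes(h=0)
        -> return 1
      -> return 5
      nodes(h=1) -> return 5  (same call as traced above)
    -> return 13
    nodes(h=2) -> return 13  (same call as traced above)
  -> return 29
  nodes(h=3) -> return 29  (same call as traced above)
-> return 61

Final answer: 61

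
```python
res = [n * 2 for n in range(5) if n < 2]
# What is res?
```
Trace:
  n=0
  n=1
  n=2
  n=3
  n=4
  res=[0, 2]

Final answer: [0, 2]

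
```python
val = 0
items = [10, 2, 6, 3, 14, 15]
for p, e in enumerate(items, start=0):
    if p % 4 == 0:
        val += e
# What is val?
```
Trace:
  val=0
  val=10, p=0, e=10
  val=10, p=1, e=2
  val=10, p=2, e=6
  val=10, p=3, e=3
  val=24, p=4, e=14
  val=24, p=5, e=15

Final answer: 24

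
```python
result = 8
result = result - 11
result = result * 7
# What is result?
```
Trace:
  result=8
  result=-3
  result=-21

Final answer: -21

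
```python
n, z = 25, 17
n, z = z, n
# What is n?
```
Trace:
  n=25, z=17
  n=17, z=25

Final answer: 17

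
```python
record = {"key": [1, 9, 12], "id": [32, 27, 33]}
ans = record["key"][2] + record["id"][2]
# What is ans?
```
Trace:
  record={'key': [1, 9, 12], 'id': [32, 27, 33]}
  record={'key': [1, 9, 12], 'id': [32, 27, 33]}, ans=45

Final answer: 45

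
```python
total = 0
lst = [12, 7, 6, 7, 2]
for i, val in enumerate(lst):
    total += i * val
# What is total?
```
Trace:
  total=0
  total=0, i=0, val=12
  total=7, i=1, val=7
  total=19, i=2, val=6
  total=40, i=3, val=7
  total=48, i=4, val=2

Final answer: 48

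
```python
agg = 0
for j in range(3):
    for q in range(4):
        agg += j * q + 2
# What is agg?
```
Trace:
  agg=0
  agg=2, j=0, q=0
  agg=4, j=0, q=1
  agg=6, j=0, q=2
  agg=8, j=0, q=3
  agg=10, j=1, q=0
  agg=13, j=1, q=1
  agg=17, j=1, q=2
  agg=22, j=1, q=3
  agg=24, j=2, q=0
  agg=28, j=2, q=1
  agg=34, j=2, q=2
  agg=42, j=2, q=3

Final answer: 42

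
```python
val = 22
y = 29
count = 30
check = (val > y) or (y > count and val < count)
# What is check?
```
Trace:
  val=22
  val=22, y=29
  val=22, y=29, count=30
  val=22, y=29, count=30, check=False

Final answer: False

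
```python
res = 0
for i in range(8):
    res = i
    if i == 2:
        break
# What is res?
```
Trace:
  res=0
  res=0, i=0
  res=1, i=1
  res=2, i=2

Final answer: 2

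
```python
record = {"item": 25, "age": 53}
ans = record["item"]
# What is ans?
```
Trace:
  record={'item': 25, 'age': 53}
  record={'item': 25, 'age': 53}, ans=25

Final answer: 25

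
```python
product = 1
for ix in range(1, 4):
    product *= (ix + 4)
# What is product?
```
Trace:
  product=1
  product=5, ix=1
  product=30, ix=2
  product=210, ix=3

Final answer: 210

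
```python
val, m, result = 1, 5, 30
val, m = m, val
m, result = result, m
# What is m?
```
Trace:
  val=1, m=5, result=30
  val=5, m=1, result=30
  val=5, m=30, result=1

Final answer: 30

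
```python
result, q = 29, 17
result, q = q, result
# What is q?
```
Trace:
  result=29, q=17
  result=17, q=29

Final answer: 29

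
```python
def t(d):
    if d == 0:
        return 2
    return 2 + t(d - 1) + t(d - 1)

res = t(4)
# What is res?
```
Call trace (a repeated sub-call is expanded the first time; later identical calls just restate its return value):
t(d=4)
  t(d=3)
    t(d=2)
      t(d=1)
        t(d=0)
        -> return 2
        t(d=0)
        -> return 2
      -> return 6
      t(d=1) -> return 6  (same call as traced above)
    -> return 14
    t(d=2) -> return 14  (same call as traced above)
  -> return 30
  t(d=3) -> return 30  (same call as traced above)
-> return 62

Final answer: 62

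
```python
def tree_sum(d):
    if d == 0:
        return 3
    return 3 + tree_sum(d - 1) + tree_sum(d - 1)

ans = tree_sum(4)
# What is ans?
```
Call trace (a repeated sub-call is expanded the first time; later identical calls just restate its return value):
tree_sum(d=4)
  tree_sum(d=3)
    tree_sum(d=2)
      tree_sum(d=1)
        tree_sum(d=0)
        -> return 3
        tree_sum(d=0)
        -> return 3
      -> return 9
      tree_sum(d=1) -> return 9  (same call as traced above)
    -> return 21
    tree_sum(d=2) -> return 21  (same call as traced above)
  -> return 45
  tree_sum(d=3) -> return 45  (same call as traced above)
-> return 93

Final answer: 93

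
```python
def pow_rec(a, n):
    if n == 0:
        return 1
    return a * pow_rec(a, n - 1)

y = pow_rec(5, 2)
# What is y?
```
Call trace:
pow_rec(a=5, n=2)
  pow_rec(a=5, n=1)
    pow_rec(a=5, n=0)
    -> return 1
  -> return 5
-> return 25

Final answer: 25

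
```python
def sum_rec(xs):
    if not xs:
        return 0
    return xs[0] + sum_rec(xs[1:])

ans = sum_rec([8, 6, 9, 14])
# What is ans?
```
Call trace:
sum_rec(xs=[8, 6, 9, 14])
  sum_rec(xs=[6, 9, 14])
    sum_rec(xs=[9, 14])
      sum_rec(xs=[14])
        sum_rec(xs=[])
        -> return 0
      -> return 14
    -> return 23
  -> return 29
-> return 37

Final answer: 37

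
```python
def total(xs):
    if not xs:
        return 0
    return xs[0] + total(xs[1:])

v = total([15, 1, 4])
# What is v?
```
Call trace:
total(xs=[15, 1, 4])
  total(xs=[1, 4])
    total(xs=[4])
      total(xs=[])
      -> return 0
    -> return 4
  -> return 5
-> return 20

Final answer: 20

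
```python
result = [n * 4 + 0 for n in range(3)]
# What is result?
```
Trace:
  n=0
  n=1
  n=2
  result=[0, 4, 8]

Final answer: [0, 4, 8]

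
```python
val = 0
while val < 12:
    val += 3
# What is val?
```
Trace:
  val=0
  val=3
  val=6
  val=9
  val=12

Final answer: 12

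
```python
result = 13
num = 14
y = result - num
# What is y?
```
Trace:
  result=13
  result=13, num=14
  result=13, num=14, y=-1

Final answer: -1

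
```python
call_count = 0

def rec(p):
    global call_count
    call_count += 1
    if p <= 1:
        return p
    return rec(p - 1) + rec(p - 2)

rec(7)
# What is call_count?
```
Call trace (a repeated sub-call is expanded the first time; later identical calls just restate its return value):
rec(p=7)
  rec(p=6)
    rec(p=5)
      rec(p=4)
        rec(p=3)
          rec(p=2)
            rec(p=1)
            -> return 1
            rec(p=0)
            -> return 0
          -> return 1
          rec(p=1)
          -> return 1
        -> return 2
        rec(p=2) -> return 1  (same call as traced above)
      -> return 3
      rec(p=3) -> return 2  (same call as traced above)
    -> return 5
    rec(p=4) -> return 3  (same call as traced above)
  -> return 8
  rec(p=5) -> return 5  (same call as traced above)
-> return 13

call_count is incremented once per call, so count the calls in each subtree. Let C(p) = number of calls made by rec(p).
C(0) = C(1) = 1 (base case, no recursion); C(p) = 1 + C(p - 1) + C(p - 2) otherwise.
C(2) = 1 + C(1) + C(0) = 1 + 1 + 1 = 3
C(3) = 1 + C(2) + C(1) = 1 + 3 + 1 = 5
C(4) = 1 + C(3) + C(2) = 1 + 5 + 3 = 9
C(5) = 1 + C(4) + C(3) = 1 + 9 + 5 = 15
C(6) = 1 + C(5) + C(4) = 1 + 15 + 9 = 25
C(7) = 1 + C(6) + C(5) = 1 + 25 + 15 = 41
call_count = C(7) = 41

Final answer: 41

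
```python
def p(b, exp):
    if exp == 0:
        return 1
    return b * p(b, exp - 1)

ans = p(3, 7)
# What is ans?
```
Call trace:
p(b=3, exp=7)
  p(b=3, exp=6)
    p(b=3, exp=5)
      p(b=3, exp=4)
        p(b=3, exp=3)
          p(b=3, exp=2)
            p(b=3, exp=1)
              p(b=3, exp=0)
              -> return 1
            -> return 3
          -> return 9
        -> return 27
      -> return 81
    -> return 243
  -> return 729
-> return 2187

Final answer: 2187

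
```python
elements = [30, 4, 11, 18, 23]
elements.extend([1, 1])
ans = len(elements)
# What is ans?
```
Trace:
  elements=[30, 4, 11, 18, 23]
  elements=[30, 4, 11, 18, 23, 1, 1]
  elements=[30, 4, 11, 18, 23, 1, 1], ans=7

Final answer: 7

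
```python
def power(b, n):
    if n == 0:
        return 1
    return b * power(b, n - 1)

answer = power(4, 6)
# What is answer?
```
Call trace:
power(b=4, n=6)
  power(b=4, n=5)
    power(b=4, n=4)
      power(b=4, n=3)
        power(b=4, n=2)
          power(b=4, n=1)
            power(b=4, n=0)
            -> return 1
          -> return 4
        -> return 16
      -> return 64
    -> return 256
  -> return 1024
-> return 4096

Final answer: 4096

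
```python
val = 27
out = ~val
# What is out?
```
Trace:
  val=27
  val=27, out=-28

Final answer: -28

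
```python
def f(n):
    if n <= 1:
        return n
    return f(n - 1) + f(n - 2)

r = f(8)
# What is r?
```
Call trace (a repeated sub-call is expanded the first time; later identical calls just restate its return value):
f(n=8)
  f(n=7)
    f(n=6)
      f(n=5)
        f(n=4)
          f(n=3)
            f(n=2)
              f(n=1)
              -> return 1
              f(n=0)
              -> return 0
            -> return 1
            f(n=1)
            -> return 1
          -> return 2
          f(n=2) -> return 1  (same call as traced above)
        -> return 3
        f(n=3) -> return 2  (same call as traced above)
      -> return 5
      f(n=4) -> return 3  (same call as traced above)
    -> return 8
    f(n=5) -> return 5  (same call as traced above)
  -> return 13
  f(n=6) -> return 8  (same call as traced above)
-> return 21

Final answer: 21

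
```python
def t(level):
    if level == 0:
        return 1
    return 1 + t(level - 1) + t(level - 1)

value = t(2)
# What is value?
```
Call trace (a repeated sub-call is expanded the first time; later identical calls just restate its return value):
t(level=2)
  t(level=1)
    t(level=0)
    -> return 1
    t(level=0)
    -> return 1
  -> return 3
  t(level=1) -> return 3  (same call as traced above)
-> return 7

Final answer: 7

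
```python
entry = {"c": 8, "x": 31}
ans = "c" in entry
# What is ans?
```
Trace:
  entry={'c': 8, 'x': 31}
  entry={'c': 8, 'x': 31}, ans=True

Final answer: True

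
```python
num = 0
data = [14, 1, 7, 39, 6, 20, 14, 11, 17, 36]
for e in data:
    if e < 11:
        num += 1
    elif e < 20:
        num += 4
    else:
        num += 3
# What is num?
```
Trace:
  num=0
  num=4, e=14
  num=5, e=1
  num=6, e=7
  num=9, e=39
  num=10, e=6
  num=13, e=20
  num=17, e=14
  num=21, e=11
  num=25, e=17
  num=28, e=36

Final answer: 28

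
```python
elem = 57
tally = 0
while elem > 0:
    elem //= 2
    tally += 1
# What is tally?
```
Trace:
  elem=57
  elem=57, tally=0
  elem=28, tally=1
  elem=14, tally=2
  elem=7, tally=3
  elem=3, tally=4
  elem=1, tally=5
  elem=0, tally=6

Final answer: 6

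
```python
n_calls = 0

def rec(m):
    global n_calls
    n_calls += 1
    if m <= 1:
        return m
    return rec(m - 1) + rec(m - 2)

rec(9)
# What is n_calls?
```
Call trace (a repeated sub-call is expanded the first time; later identical calls just restate its return value):
rec(m=9)
  rec(m=8)
    rec(m=7)
      rec(m=6)
        rec(m=5)
          rec(m=4)
            rec(m=3)
              rec(m=2)
                rec(m=1)
                -> return 1
                rec(m=0)
                -> return 0
              -> return 1
              rec(m=1)
              -> return 1
            -> return 2
            rec(m=2) -> return 1  (same call as traced above)
          -> return 3
          rec(m=3) -> return 2  (same call as traced above)
        -> return 5
        rec(m=4) -> return 3  (same call as traced above)
      -> return 8
      rec(m=5) -> return 5  (same call as traced above)
    -> return 13
    rec(m=6) -> return 8  (same call as traced above)
  -> return 21
  rec(m=7) -> return 13  (same call as traced above)
-> return 34

n_calls is incremented once per call, so count the calls in each subtree. Let C(m) = number of calls made by rec(m).
C(0) = C(1) = 1 (base case, no recursion); C(m) = 1 + C(m - 1) + C(m - 2) otherwise.
C(2) = 1 + C(1) + C(0) = 1 + 1 + 1 = 3
C(3) = 1 + C(2) + C(1) = 1 + 3 + 1 = 5
C(4) = 1 + C(3) + C(2) = 1 + 5 + 3 = 9
C(5) = 1 + C(4) + C(3) = 1 + 9 + 5 = 15
C(6) = 1 + C(5) + C(4) = 1 + 15 + 9 = 25
C(7) = 1 + C(6) + C(5) = 1 + 25 + 15 = 41
C(8) = 1 + C(7) + C(6) = 1 + 41 + 25 = 67
C(9) = 1 + C(8) + C(7) = 1 + 67 + 41 = 109
n_calls = C(9) = 109

Final answer: 109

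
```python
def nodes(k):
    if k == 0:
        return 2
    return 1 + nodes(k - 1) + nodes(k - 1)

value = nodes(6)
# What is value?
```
Call trace (a repeated sub-call is expanded the first time; later identical calls just restate its return value):
nodes(k=6)
  nodes(k=5)
    nodes(k=4)
      nodes(k=3)
        nodes(k=2)
          nodes(k=1)
            nodes(k=0)
            -> return 2
            nodes(k=0)
            -> return 2
          -> return 5
          nodes(k=1) -> return 5  (same call as traced above)
        -> return 11
        nodes(k=2) -> return 11  (same call as traced above)
      -> return 23
      nodes(k=3) -> return 23  (same call as traced above)
    -> return 47
    nodes(k=4) -> return 47  (same call as traced above)
  -> return 95
  nodes(k=5) -> return 95  (same call as traced above)
-> return 191

Final answer: 191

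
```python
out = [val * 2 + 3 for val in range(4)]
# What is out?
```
Trace:
  val=0
  val=1
  val=2
  val=3
  out=[3, 5, 7, 9]

Final answer: [3, 5, 7, 9]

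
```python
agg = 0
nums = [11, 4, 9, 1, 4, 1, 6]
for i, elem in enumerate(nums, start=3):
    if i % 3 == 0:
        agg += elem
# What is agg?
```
Trace:
  agg=0
  agg=11, i=3, elem=11
  agg=11, i=4, elem=4
  agg=11, i=5, elem=9
  agg=12, i=6, elem=1
  agg=12, i=7, elem=4
  agg=12, i=8, elem=1
  agg=18, i=9, elem=6

Final answer: 18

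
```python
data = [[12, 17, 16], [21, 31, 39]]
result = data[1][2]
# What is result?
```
Trace:
  data=[[12, 17, 16], [21, 31, 39]]
  data=[[12, 17, 16], [21, 31, 39]], result=39

Final answer: 39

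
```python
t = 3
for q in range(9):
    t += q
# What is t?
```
Trace:
  t=3
  t=3, q=0
  t=4, q=1
  t=6, q=2
  t=9, q=3
  t=13, q=4
  t=18, q=5
  t=24, q=6
  t=31, q=7
  t=39, q=8

Final answer: 39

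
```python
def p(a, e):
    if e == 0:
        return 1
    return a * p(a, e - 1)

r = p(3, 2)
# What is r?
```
Call trace:
p(a=3, e=2)
  p(a=3, e=1)
    p(a=3, e=0)
    -> return 1
  -> return 3
-> return 9

Final answer: 9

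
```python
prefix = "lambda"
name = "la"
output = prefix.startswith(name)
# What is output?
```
Trace:
  prefix='lambda'
  prefix='lambda', name='la'
  prefix='lambda', name='la', output=True

Final answer: True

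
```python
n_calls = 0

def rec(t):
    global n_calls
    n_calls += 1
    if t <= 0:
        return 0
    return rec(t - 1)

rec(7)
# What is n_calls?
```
Call trace:
rec(t=7)
  rec(t=6)
    rec(t=5)
      rec(t=4)
        rec(t=3)
          rec(t=2)
            rec(t=1)
              rec(t=0)
              -> return 0
            -> return 0
          -> return 0
        -> return 0
      -> return 0
    -> return 0
  -> return 0
-> return 0

n_calls is incremented once per call. rec is entered once for each t = 7, 6, 5, 4, 3, 2, 1, 0 (the t <= 0 call returns without recursing), i.e. 7 + 1 calls.
n_calls = 8

Final answer: 8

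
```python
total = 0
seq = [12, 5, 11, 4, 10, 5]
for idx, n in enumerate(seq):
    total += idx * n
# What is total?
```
Trace:
  total=0
  total=0, idx=0, n=12
  total=5, idx=1, n=5
  total=27, idx=2, n=11
  total=39, idx=3, n=4
  total=79, idx=4, n=10
  total=104, idx=5, n=5

Final answer: 104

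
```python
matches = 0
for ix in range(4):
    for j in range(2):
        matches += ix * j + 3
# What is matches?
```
Trace:
  matches=0
  matches=3, ix=0, j=0
  matches=6, ix=0, j=1
  matches=9, ix=1, j=0
  matches=13, ix=1, j=1
  matches=16, ix=2, j=0
  matches=21, ix=2, j=1
  matches=24, ix=3, j=0
  matches=30, ix=3, j=1

Final answer: 30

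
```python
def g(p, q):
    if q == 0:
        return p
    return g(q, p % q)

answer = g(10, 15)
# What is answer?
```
Call trace:
g(p=10, q=15)
  g(p=15, q=10)
    g(p=10, q=5)
      g(p=5, q=0)
      -> return 5
    -> return 5
  -> return 5
-> return 5

Final answer: 5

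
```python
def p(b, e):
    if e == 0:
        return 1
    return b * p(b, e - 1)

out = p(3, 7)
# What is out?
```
Call trace:
p(b=3, e=7)
  p(b=3, e=6)
    p(b=3, e=5)
      p(b=3, e=4)
        p(b=3, e=3)
          p(b=3, e=2)
            p(b=3, e=1)
              p(b=3, e=0)
              -> return 1
            -> return 3
          -> return 9
        -> return 27
      -> return 81
    -> return 243
  -> return 729
-> return 2187

Final answer: 2187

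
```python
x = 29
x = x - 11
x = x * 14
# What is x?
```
Trace:
  x=29
  x=18
  x=252

Final answer: 252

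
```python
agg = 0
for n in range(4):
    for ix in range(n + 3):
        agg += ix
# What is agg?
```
Trace:
  agg=0
  agg=0, n=0, ix=0
  agg=1, n=0, ix=1
  agg=3, n=0, ix=2
  agg=3, n=1, ix=0
  agg=4, n=1, ix=1
  agg=6, n=1, ix=2
  agg=9, n=1, ix=3
  agg=9, n=2, ix=0
  agg=10, n=2, ix=1
  agg=12, n=2, ix=2
  agg=15, n=2, ix=3
  agg=19, n=2, ix=4
  agg=19, n=3, ix=0
  agg=20, n=3, ix=1
  agg=22, n=3, ix=2
  agg=25, n=3, ix=3
  agg=29, n=3, ix=4
  agg=34, n=3, ix=5

Final answer: 34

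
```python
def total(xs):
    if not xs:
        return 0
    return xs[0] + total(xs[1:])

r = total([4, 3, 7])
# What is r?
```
Call trace:
total(xs=[4, 3, 7])
  total(xs=[3, 7])
    total(xs=[7])
      total(xs=[])
      -> return 0
    -> return 7
  -> return 10
-> return 14

Final answer: 14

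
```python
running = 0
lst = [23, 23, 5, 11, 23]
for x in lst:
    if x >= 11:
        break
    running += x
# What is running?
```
Trace:
  running=0
  running=0, x=23

Final answer: 0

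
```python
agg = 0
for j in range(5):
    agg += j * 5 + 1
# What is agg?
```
Trace:
  agg=0
  agg=1, j=0
  agg=7, j=1
  agg=18, j=2
  agg=34, j=3
  agg=55, j=4

Final answer: 55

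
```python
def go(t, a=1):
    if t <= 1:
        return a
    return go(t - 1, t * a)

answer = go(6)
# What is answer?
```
Call trace:
go(t=6, a=1)
  go(t=5, a=6)
    go(t=4, a=30)
      go(t=3, a=120)
        go(t=2, a=360)
          go(t=1, a=720)
          -> return 720
        -> return 720
      -> return 720
    -> return 720
  -> return 720
-> return 720

Final answer: 720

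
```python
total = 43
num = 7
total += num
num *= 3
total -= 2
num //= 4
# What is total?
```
Trace:
  total=43
  total=43, num=7
  total=50, num=7
  total=50, num=21
  total=48, num=21
  total=48, num=5

Final answer: 48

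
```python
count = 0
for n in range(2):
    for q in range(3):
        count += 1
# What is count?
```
Trace:
  count=0
  count=1, n=0, q=0
  count=2, n=0, q=1
  count=3, n=0, q=2
  count=4, n=1, q=0
  count=5, n=1, q=1
  count=6, n=1, q=2

Final answer: 6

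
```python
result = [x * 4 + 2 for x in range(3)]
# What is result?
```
Trace:
  x=0
  x=1
  x=2
  result=[2, 6, 10]

Final answer: [2, 6, 10]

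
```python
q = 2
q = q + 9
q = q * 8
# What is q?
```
Trace:
  q=2
  q=11
  q=88

Final answer: 88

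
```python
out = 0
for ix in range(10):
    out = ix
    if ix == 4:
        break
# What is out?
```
Trace:
  out=0
  out=0, ix=0
  out=1, ix=1
  out=2, ix=2
  out=3, ix=3
  out=4, ix=4

Final answer: 4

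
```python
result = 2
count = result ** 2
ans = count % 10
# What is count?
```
Trace:
  result=2
  result=2, count=4
  result=2, count=4, ans=4

Final answer: 4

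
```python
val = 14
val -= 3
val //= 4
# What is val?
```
Trace:
  val=14
  val=11
  val=2

Final answer: 2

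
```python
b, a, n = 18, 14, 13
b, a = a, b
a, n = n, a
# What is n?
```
Trace:
  b=18, a=14, n=13
  b=14, a=18, n=13
  b=14, a=13, n=18

Final answer: 18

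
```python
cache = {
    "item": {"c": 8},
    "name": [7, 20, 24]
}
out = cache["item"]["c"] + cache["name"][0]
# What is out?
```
Trace:
  cache={'item': {'c': 8}, 'name': [7, 20, 24]}
  cache={'item': {'c': 8}, 'name': [7, 20, 24]}, out=15

Final answer: 15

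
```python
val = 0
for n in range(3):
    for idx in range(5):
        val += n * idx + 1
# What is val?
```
Trace:
  val=0
  val=1, n=0, idx=0
  val=2, n=0, idx=1
  val=3, n=0, idx=2
  val=4, n=0, idx=3
  val=5, n=0, idx=4
  val=6, n=1, idx=0
  val=8, n=1, idx=1
  val=11, n=1, idx=2
  val=15, n=1, idx=3
  val=20, n=1, idx=4
  val=21, n=2, idx=0
  val=24, n=2, idx=1
  val=29, n=2, idx=2
  val=36, n=2, idx=3
  val=45, n=2, idx=4

Final answer: 45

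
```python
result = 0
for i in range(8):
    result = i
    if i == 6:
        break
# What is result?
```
Trace:
  result=0
  result=0, i=0
  result=1, i=1
  result=2, i=2
  result=3, i=3
  result=4, i=4
  result=5, i=5
  result=6, i=6

Final answer: 6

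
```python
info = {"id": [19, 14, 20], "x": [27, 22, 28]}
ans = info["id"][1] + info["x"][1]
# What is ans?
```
Trace:
  info={'id': [19, 14, 20], 'x': [27, 22, 28]}
  info={'id': [19, 14, 20], 'x': [27, 22, 28]}, ans=36

Final answer: 36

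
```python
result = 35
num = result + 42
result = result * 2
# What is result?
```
Trace:
  result=35
  result=35, num=77
  result=70, num=77

Final answer: 70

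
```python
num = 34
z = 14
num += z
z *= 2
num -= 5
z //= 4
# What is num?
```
Trace:
  num=34
  num=34, z=14
  num=48, z=14
  num=48, z=28
  num=43, z=28
  num=43, z=7

Final answer: 43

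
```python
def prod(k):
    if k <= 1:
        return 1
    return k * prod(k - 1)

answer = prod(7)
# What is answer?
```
Call trace:
prod(k=7)
  prod(k=6)
    prod(k=5)
      prod(k=4)
        prod(k=3)
          prod(k=2)
            prod(k=1)
            -> return 1
          -> return 2
        -> return 6
      -> return 24
    -> return 120
  -> return 720
-> return 5040

Final answer: 5040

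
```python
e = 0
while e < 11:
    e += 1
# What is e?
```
Trace:
  e=0
  e=1
  e=2
  e=3
  e=4
  e=5
  e=6
  e=7
  e=8
  e=9
  e=10
  e=11

Final answer: 11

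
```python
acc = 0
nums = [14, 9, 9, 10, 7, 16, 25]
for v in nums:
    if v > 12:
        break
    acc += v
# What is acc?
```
Trace:
  acc=0
  acc=0, v=14

Final answer: 0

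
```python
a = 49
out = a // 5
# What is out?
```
Trace:
  a=49
  a=49, out=9

Final answer: 9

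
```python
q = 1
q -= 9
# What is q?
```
Trace:
  q=1
  q=-8

Final answer: -8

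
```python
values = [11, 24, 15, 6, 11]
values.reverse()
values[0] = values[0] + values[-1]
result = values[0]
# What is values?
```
Trace:
  values=[11, 24, 15, 6, 11]
  values=[11, 6, 15, 24, 11]
  values=[22, 6, 15, 24, 11]
  values=[22, 6, 15, 24, 11], result=22

Final answer: [22, 6, 15, 24, 11]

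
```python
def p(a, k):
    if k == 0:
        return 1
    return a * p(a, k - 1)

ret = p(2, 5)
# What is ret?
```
Call trace:
p(a=2, k=5)
  p(a=2, k=4)
    p(a=2, k=3)
      p(a=2, k=2)
        p(a=2, k=1)
          p(a=2, k=0)
          -> return 1
        -> return 2
      -> return 4
    -> return 8
  -> return 16
-> return 32

Final answer: 32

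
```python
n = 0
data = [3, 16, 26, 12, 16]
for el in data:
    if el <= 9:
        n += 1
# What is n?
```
Trace:
  n=0
  n=1, el=3
  n=1, el=16
  n=1, el=26
  n=1, el=12
  n=1, el=16

Final answer: 1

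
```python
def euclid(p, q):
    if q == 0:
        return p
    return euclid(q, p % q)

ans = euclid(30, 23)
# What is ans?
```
Call trace:
euclid(p=30, q=23)
  euclid(p=23, q=7)
    euclid(p=7, q=2)
      euclid(p=2, q=1)
        euclid(p=1, q=0)
        -> return 1
      -> return 1
    -> return 1
  -> return 1
-> return 1

Final answer: 1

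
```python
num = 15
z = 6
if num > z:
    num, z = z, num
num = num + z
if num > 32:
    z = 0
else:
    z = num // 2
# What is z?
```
Trace:
  num=15
  num=15, z=6
  num=6, z=15
  num=21, z=15
  num=21, z=10

Final answer: 10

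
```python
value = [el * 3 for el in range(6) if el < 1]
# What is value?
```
Trace:
  el=0
  el=1
  el=2
  el=3
  el=4
  el=5
  value=[0]

Final answer: [0]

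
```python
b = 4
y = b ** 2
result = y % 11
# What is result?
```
Trace:
  b=4
  b=4, y=16
  b=4, y=16, result=5

Final answer: 5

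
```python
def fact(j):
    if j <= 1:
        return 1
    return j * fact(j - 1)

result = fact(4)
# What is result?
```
Call trace:
fact(j=4)
  fact(j=3)
    fact(j=2)
      fact(j=1)
      -> return 1
    -> return 2
  -> return 6
-> return 24

Final answer: 24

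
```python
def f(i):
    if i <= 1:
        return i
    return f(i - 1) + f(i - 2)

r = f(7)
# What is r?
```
Call trace (a repeated sub-call is expanded the first time; later identical calls just restate its return value):
f(i=7)
  f(i=6)
    f(i=5)
      f(i=4)
        f(i=3)
          f(i=2)
            f(i=1)
            -> return 1
            f(i=0)
            -> return 0
          -> return 1
          f(i=1)
          -> return 1
        -> return 2
        f(i=2) -> return 1  (same call as traced above)
      -> return 3
      f(i=3) -> return 2  (same call as traced above)
    -> return 5
    f(i=4) -> return 3  (same call as traced above)
  -> return 8
  f(i=5) -> return 5  (same call as traced above)
-> return 13

Final answer: 13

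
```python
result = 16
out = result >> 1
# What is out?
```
Trace:
  result=16
  result=16, out=8

Final answer: 8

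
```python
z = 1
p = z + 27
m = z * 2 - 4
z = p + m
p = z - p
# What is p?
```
Trace:
  z=1
  z=1, p=28
  z=1, p=28, m=-2
  z=26, p=28, m=-2
  z=26, p=-2, m=-2

Final answer: -2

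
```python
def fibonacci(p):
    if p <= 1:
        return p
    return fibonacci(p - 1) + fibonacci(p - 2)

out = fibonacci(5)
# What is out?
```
Call trace (a repeated sub-call is expanded the first time; later identical calls just restate its return value):
fibonacci(p=5)
  fibonacci(p=4)
    fibonacci(p=3)
      fibonacci(p=2)
        fibonacci(p=1)
        -> return 1
        fibonacci(p=0)
        -> return 0
      -> return 1
      fibonacci(p=1)
      -> return 1
    -> return 2
    fibonacci(p=2) -> return 1  (same call as traced above)
  -> return 3
  fibonacci(p=3) -> return 2  (same call as traced above)
-> return 5

Final answer: 5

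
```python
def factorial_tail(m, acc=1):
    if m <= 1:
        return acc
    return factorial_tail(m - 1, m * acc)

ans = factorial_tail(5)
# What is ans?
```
Call trace:
factorial_tail(m=5, acc=1)
  factorial_tail(m=4, acc=5)
    factorial_tail(m=3, acc=20)
      factorial_tail(m=2, acc=60)
        factorial_tail(m=1, acc=120)
        -> return 120
      -> return 120
    -> return 120
  -> return 120
-> return 120

Final answer: 120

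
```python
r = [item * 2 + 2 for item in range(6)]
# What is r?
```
Trace:
  item=0
  item=1
  item=2
  item=3
  item=4
  item=5
  r=[2, 4, 6, 8, 10, 12]

Final answer: [2, 4, 6, 8, 10, 12]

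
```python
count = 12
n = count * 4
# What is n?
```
Trace:
  count=12
  count=12, n=48

Final answer: 48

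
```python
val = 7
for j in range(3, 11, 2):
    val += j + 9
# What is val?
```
Trace:
  val=7
  val=19, j=3
  val=33, j=5
  val=49, j=7
  val=67, j=9

Final answer: 67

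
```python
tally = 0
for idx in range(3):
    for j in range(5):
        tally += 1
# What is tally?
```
Trace:
  tally=0
  tally=1, idx=0, j=0
  tally=2, idx=0, j=1
  tally=3, idx=0, j=2
  tally=4, idx=0, j=3
  tally=5, idx=0, j=4
  tally=6, idx=1, j=0
  tally=7, idx=1, j=1
  tally=8, idx=1, j=2
  tally=9, idx=1, j=3
  tally=10, idx=1, j=4
  tally=11, idx=2, j=0
  tally=12, idx=2, j=1
  tally=13, idx=2, j=2
  tally=14, idx=2, j=3
  tally=15, idx=2, j=4

Final answer: 15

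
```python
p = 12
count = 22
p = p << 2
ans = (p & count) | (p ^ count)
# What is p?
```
Trace:
  p=12
  p=12, count=22
  p=48, count=22
  p=48, count=22, ans=54

Final answer: 48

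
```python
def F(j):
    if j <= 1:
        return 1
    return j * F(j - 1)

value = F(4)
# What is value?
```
Call trace:
F(j=4)
  F(j=3)
    F(j=2)
      F(j=1)
      -> return 1
    -> return 2
  -> return 6
-> return 24

Final answer: 24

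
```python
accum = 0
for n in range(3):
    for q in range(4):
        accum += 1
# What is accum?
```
Trace:
  accum=0
  accum=1, n=0, q=0
  accum=2, n=0, q=1
  accum=3, n=0, q=2
  accum=4, n=0, q=3
  accum=5, n=1, q=0
  accum=6, n=1, q=1
  accum=7, n=1, q=2
  accum=8, n=1, q=3
  accum=9, n=2, q=0
  accum=10, n=2, q=1
  accum=11, n=2, q=2
  accum=12, n=2, q=3

Final answer: 12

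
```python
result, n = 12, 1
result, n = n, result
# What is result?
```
Trace:
  result=12, n=1
  result=1, n=12

Final answer: 1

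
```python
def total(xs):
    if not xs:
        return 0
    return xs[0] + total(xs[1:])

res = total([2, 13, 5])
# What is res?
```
Call trace:
total(xs=[2, 13, 5])
  total(xs=[13, 5])
    total(xs=[5])
      total(xs=[])
      -> return 0
    -> return 5
  -> return 18
-> return 20

Final answer: 20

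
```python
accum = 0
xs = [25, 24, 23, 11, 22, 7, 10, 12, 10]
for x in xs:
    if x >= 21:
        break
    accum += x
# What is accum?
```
Trace:
  accum=0
  accum=0, x=25

Final answer: 0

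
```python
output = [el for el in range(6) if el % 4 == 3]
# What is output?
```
Trace:
  el=0
  el=1
  el=2
  el=3
  el=4
  el=5
  output=[3]

Final answer: [3]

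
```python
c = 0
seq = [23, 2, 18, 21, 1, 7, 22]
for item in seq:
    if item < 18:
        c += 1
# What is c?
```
Trace:
  c=0
  c=0, item=23
  c=1, item=2
  c=1, item=18
  c=1, item=21
  c=2, item=1
  c=3, item=7
  c=3, item=22

Final answer: 3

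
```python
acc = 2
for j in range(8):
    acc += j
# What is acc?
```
Trace:
  acc=2
  acc=2, j=0
  acc=3, j=1
  acc=5, j=2
  acc=8, j=3
  acc=12, j=4
  acc=17, j=5
  acc=23, j=6
  acc=30, j=7

Final answer: 30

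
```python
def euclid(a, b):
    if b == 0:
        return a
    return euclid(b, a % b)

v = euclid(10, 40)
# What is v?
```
Call trace:
euclid(a=10, b=40)
  euclid(a=40, b=10)
    euclid(a=10, b=0)
    -> return 10
  -> return 10
-> return 10

Final answer: 10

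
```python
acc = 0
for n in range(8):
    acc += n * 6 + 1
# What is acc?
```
Trace:
  acc=0
  acc=1, n=0
  acc=8, n=1
  acc=21, n=2
  acc=40, n=3
  acc=65, n=4
  acc=96, n=5
  acc=133, n=6
  acc=176, n=7

Final answer: 176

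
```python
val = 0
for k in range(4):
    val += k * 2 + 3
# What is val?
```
Trace:
  val=0
  val=3, k=0
  val=8, k=1
  val=15, k=2
  val=24, k=3

Final answer: 24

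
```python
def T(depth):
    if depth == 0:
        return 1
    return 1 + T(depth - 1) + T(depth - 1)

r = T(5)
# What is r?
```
Call trace (a repeated sub-call is expanded the first time; later identical calls just restate its return value):
T(depth=5)
  T(depth=4)
    T(depth=3)
      T(depth=2)
        T(depth=1)
          T(depth=0)
          -> return 1
          T(depth=0)
          -> return 1
        -> return 3
        T(depth=1) -> return 3  (same call as traced above)
      -> return 7
      T(depth=2) -> return 7  (same call as traced above)
    -> return 15
    T(depth=3) -> return 15  (same call as traced above)
  -> return 31
  T(depth=4) -> return 31  (same call as traced above)
-> return 63

Final answer: 63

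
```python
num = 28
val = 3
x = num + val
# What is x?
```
Trace:
  num=28
  num=28, val=3
  num=28, val=3, x=31

Final answer: 31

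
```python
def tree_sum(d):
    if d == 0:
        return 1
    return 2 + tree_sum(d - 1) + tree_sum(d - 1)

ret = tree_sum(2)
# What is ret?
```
Call trace (a repeated sub-call is expanded the first time; later identical calls just restate its return value):
tree_sum(d=2)
  tree_sum(d=1)
    tree_sum(d=0)
    -> return 1
    tree_sum(d=0)
    -> return 1
  -> return 4
  tree_sum(d=1) -> return 4  (same call as traced above)
-> return 10

Final answer: 10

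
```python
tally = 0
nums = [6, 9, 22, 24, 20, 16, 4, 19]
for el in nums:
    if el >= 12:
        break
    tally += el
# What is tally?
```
Trace:
  tally=0
  tally=6, el=6
  tally=15, el=9
  tally=15, el=22

Final answer: 15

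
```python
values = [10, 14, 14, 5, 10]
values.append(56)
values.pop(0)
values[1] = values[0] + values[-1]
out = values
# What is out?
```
Trace:
  values=[10, 14, 14, 5, 10]
  values=[10, 14, 14, 5, 10, 56]
  values=[14, 14, 5, 10, 56]
  values=[14, 70, 5, 10, 56]
  values=[14, 70, 5, 10, 56], out=[14, 70, 5, 10, 56]

Final answer: [14, 70, 5, 10, 56]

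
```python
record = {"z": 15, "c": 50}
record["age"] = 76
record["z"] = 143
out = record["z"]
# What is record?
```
Trace:
  record={'z': 15, 'c': 50}
  record={'z': 15, 'c': 50, 'age': 76}
  record={'z': 143, 'c': 50, 'age': 76}
  record={'z': 143, 'c': 50, 'age': 76}, out=143

Final answer: {'z': 143, 'c': 50, 'age': 76}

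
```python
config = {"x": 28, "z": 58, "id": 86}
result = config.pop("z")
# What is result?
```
Trace:
  config={'x': 28, 'z': 58, 'id': 86}
  config={'x': 28, 'id': 86}, result=58

Final answer: 58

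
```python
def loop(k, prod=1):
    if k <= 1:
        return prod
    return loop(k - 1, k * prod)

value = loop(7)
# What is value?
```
Call trace:
loop(k=7, prod=1)
  loop(k=6, prod=7)
    loop(k=5, prod=42)
      loop(k=4, prod=210)
        loop(k=3, prod=840)
          loop(k=2, prod=2520)
            loop(k=1, prod=5040)
            -> return 5040
          -> return 5040
        -> return 5040
      -> return 5040
    -> return 5040
  -> return 5040
-> return 5040

Final answer: 5040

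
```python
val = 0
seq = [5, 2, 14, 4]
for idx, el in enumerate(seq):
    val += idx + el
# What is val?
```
Trace:
  val=0
  val=5, idx=0, el=5
  val=8, idx=1, el=2
  val=24, idx=2, el=14
  val=31, idx=3, el=4

Final answer: 31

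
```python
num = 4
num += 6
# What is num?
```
Trace:
  num=4
  num=10

Final answer: 10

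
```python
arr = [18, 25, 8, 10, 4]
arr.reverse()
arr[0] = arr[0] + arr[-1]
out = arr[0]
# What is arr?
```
Trace:
  arr=[18, 25, 8, 10, 4]
  arr=[4, 10, 8, 25, 18]
  arr=[22, 10, 8, 25, 18]
  arr=[22, 10, 8, 25, 18], out=22

Final answer: [22, 10, 8, 25, 18]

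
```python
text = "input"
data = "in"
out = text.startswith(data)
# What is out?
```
Trace:
  text='input'
  text='input', data='in'
  text='input', data='in', out=True

Final answer: True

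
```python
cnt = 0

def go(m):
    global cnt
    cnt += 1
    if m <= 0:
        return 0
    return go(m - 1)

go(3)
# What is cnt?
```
Call trace:
go(m=3)
  go(m=2)
    go(m=1)
      go(m=0)
      -> return 0
    -> return 0
  -> return 0
-> return 0

cnt is incremented once per call. go is entered once for each m = 3, 2, 1, 0 (the m <= 0 call returns without recursing), i.e. 3 + 1 calls.
cnt = 4

Final answer: 4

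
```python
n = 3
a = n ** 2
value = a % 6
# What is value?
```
Trace:
  n=3
  n=3, a=9
  n=3, a=9, value=3

Final answer: 3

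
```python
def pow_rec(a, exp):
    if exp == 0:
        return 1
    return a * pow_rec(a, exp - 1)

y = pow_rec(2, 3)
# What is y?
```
Call trace:
pow_rec(a=2, exp=3)
  pow_rec(a=2, exp=2)
    pow_rec(a=2, exp=1)
      pow_rec(a=2, exp=0)
      -> return 1
    -> return 2
  -> return 4
-> return 8

Final answer: 8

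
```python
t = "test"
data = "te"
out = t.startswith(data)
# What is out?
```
Trace:
  t='test'
  t='test', data='te'
  t='test', data='te', out=True

Final answer: True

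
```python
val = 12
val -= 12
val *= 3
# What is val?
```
Trace:
  val=12
  val=0
  val=0

Final answer: 0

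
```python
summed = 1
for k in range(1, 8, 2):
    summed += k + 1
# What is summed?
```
Trace:
  summed=1
  summed=3, k=1
  summed=7, k=3
  summed=13, k=5
  summed=21, k=7

Final answer: 21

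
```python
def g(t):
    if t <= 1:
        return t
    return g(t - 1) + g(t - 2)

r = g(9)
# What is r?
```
Call trace (a repeated sub-call is expanded the first time; later identical calls just restate its return value):
g(t=9)
  g(t=8)
    g(t=7)
      g(t=6)
        g(t=5)
          g(t=4)
            g(t=3)
              g(t=2)
                g(t=1)
                -> return 1
                g(t=0)
                -> return 0
              -> return 1
              g(t=1)
              -> return 1
            -> return 2
            g(t=2) -> return 1  (same call as traced above)
          -> return 3
          g(t=3) -> return 2  (same call as traced above)
        -> return 5
        g(t=4) -> return 3  (same call as traced above)
      -> return 8
      g(t=5) -> return 5  (same call as traced above)
    -> return 13
    g(t=6) -> return 8  (same call as traced above)
  -> return 21
  g(t=7) -> return 13  (same call as traced above)
-> return 34

Final answer: 34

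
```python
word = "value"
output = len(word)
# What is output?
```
Trace:
  word='value'
  word='value', output=5

Final answer: 5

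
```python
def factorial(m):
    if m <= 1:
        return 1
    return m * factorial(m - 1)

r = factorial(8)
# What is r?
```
Call trace:
factorial(m=8)
  factorial(m=7)
    factorial(m=6)
      factorial(m=5)
        factorial(m=4)
          factorial(m=3)
            factorial(m=2)
              factorial(m=1)
              -> return 1
            -> return 2
          -> return 6
        -> return 24
      -> return 120
    -> return 720
  -> return 5040
-> return 40320

Final answer: 40320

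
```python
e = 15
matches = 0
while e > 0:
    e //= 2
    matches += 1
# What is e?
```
Trace:
  e=15
  e=15, matches=0
  e=7, matches=1
  e=3, matches=2
  e=1, matches=3
  e=0, matches=4

Final answer: 0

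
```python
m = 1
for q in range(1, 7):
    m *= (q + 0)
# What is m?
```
Trace:
  m=1
  m=1, q=1
  m=2, q=2
  m=6, q=3
  m=24, q=4
  m=120, q=5
  m=720, q=6

Final answer: 720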